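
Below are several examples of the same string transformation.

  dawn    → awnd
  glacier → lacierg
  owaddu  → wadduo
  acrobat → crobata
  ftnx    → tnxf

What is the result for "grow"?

The transformation: move the first character to the end.
For "grow" the result is "rowg".

rowg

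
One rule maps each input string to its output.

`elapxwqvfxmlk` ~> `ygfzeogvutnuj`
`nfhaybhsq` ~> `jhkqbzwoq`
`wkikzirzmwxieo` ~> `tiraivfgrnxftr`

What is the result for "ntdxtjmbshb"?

gcsvkbqkwcm

In each case the input is transformed by: move the first 3 characters to the end (rotate left by 3), then shift every letter 9 places forward in the alphabet (wrapping around).
"ntdxtjmbshb" → "xtjmbshbntd" → "gcsvkbqkwcm".
(Check on "wkikzirzmwxieo": → "kzirzmwxieowki" → "tiraivfgrnxftr" ✓)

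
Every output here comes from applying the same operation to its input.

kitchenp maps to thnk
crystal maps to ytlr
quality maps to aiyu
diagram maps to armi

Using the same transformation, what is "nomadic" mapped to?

What's happening: move the first 2 characters to the end (rotate left by 2), then keep every other character starting from the first (positions 1st, 3rd, 5th, ...).
Applying both steps to "nomadic": "madicno", then "mdco".
(Check on "quality": → "alityqu" → "aiyu" ✓)

mdco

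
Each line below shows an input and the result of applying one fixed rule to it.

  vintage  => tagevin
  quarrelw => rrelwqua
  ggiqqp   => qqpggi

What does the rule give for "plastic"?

sticpla

What's happening: move the first 3 characters to the end (rotate left by 3).
Doing the same to "plastic": "sticpla".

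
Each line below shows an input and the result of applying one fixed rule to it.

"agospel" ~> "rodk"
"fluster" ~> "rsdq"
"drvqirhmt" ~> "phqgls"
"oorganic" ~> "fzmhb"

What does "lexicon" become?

Looking at the pairs, the operation is to delete the first 3 characters, then shift every letter 1 place backward in the alphabet (wrapping around).
Working it through for "lexicon": intermediate "icon", final "hbnm".

hbnm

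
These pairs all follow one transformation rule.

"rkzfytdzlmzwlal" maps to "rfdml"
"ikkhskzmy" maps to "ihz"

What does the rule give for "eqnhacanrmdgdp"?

ehamd

Looking at the pairs, the operation is to keep one character in every 3, starting at position 1 (positions 1st, 4th, 7th, ...).
Applying that to "eqnhacanrmdgdp" gives "ehamd".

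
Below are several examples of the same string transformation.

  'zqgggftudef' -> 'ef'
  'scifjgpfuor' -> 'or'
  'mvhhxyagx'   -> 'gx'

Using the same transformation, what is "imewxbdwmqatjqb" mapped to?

Each output is the input with this applied: keep only the last 2 characters.
Applying that to "imewxbdwmqatjqb" gives "qb".

qb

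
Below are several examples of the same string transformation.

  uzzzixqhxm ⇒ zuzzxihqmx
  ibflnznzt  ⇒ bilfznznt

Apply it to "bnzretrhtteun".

What's happening: swap each adjacent pair of characters (1↔2, 3↔4, ...).
On "bnzretrhtteun" that produces "nbrztehrttuen".

nbrztehrttuen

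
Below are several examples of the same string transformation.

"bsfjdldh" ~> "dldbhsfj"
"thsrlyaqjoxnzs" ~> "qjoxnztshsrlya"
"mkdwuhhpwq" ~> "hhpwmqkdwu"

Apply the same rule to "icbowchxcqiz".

hxcqiizcbowc

Looking at the pairs, the operation is to swap the first and last characters, then swap the front and back halves of the string.
"icbowchxcqiz" → "zcbowchxcqii" → "hxcqiizcbowc".
(Check on "mkdwuhhpwq": → "qkdwuhhpwm" → "hhpwmqkdwu" ✓)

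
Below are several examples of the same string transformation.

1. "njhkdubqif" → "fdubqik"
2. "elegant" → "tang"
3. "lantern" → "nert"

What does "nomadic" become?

The rule is to delete the first 3 characters, then swap the first and last characters.
"nomadic" → "adic" → "cdia".

cdia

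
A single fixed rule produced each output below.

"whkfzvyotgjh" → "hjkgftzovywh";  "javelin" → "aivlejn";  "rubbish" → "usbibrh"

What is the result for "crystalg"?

Looking at the pairs, the operation is to take characters alternately from the front and the back (1st, last, 2nd, 2nd-last, ...), then move the first 2 characters to the end (rotate left by 2).
For "crystalg", step one produces "cgrlyast"; step two turns that into "rlyastcg".

rlyastcg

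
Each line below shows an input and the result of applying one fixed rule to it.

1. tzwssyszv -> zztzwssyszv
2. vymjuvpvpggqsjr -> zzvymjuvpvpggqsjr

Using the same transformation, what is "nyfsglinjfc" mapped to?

zznyfsglinjfc

The transformation: prepend "zz".
Doing the same to "nyfsglinjfc": "zznyfsglinjfc".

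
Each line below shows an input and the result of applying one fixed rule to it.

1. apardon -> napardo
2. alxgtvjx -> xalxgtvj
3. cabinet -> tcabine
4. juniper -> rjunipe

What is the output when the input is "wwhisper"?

rwwhispe

Rule — move the last character to the front.
On "wwhisper" that produces "rwwhispe".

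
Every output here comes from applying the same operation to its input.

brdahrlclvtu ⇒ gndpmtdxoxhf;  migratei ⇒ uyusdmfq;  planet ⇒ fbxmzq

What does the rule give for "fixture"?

qrujfgd

In each case the input is transformed by: shift every letter 12 places forward in the alphabet (wrapping around), then move the last character to the front.
For "fixture", step one produces "rujfgdq"; step two turns that into "qrujfgd".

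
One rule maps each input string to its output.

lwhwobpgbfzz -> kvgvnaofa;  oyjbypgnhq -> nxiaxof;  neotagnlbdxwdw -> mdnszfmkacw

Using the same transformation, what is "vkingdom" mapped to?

ujhmf

What's happening: shift every letter 1 place backward in the alphabet (wrapping around), then delete the last 3 characters.
On "vkingdom": the first step gives "ujhmfcnl", and the second then gives "ujhmf".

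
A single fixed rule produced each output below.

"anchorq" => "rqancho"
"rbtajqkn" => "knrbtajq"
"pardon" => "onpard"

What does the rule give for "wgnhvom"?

omwgnhv

What's happening: move the last 2 characters to the front (rotate right by 2).
On "wgnhvom" that produces "omwgnhv".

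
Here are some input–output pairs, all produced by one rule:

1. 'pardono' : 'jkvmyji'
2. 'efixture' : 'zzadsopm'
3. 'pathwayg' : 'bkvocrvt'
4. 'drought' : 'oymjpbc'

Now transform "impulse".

zdhkpgn

The rule is to move the last character to the front, then shift every letter 5 places backward in the alphabet (wrapping around).
"impulse" → "eimpuls" → "zdhkpgn".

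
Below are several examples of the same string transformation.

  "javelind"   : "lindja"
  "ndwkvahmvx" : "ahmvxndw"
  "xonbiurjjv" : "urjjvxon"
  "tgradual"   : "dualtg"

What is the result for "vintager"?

agervi

The transformation: swap the front and back halves of the string, then delete the last 2 characters.
Working it through for "vintager": intermediate "agervint", final "agervi".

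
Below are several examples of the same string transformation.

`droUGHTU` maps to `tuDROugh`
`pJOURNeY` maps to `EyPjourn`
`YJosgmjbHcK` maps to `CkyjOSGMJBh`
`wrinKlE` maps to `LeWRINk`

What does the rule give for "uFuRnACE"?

ceUfUrNa

Looking at the pairs, the operation is to move the last 2 characters to the front (rotate right by 2), then flip the case of every letter.
On "uFuRnACE": the first step gives "CEuFuRnA", and the second then gives "ceUfUrNa".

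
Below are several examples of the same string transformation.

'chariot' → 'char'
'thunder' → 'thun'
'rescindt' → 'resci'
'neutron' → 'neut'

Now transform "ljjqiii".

Looking at the pairs, the operation is to delete the last 3 characters.
On "ljjqiii" that produces "ljjq".

ljjq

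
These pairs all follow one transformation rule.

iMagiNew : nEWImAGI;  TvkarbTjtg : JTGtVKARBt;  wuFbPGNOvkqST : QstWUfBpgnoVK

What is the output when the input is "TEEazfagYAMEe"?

meEteeAZFAGya

Rule — move the last 3 characters to the front (rotate right by 3), then flip the case of every letter.
Starting from "TEEazfagYAMEe": after the first operation, "MEeTEEazfagYA"; after the second, "meEteeAZFAGya".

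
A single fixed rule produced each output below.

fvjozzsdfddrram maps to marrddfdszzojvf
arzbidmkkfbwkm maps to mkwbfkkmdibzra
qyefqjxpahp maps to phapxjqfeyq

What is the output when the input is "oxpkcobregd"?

The transformation: reverse the string.
For "oxpkcobregd" the result is "dgerbockpxo".

dgerbockpxo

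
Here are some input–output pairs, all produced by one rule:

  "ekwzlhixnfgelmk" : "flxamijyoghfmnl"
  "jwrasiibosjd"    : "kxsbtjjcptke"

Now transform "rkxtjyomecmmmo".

The rule is to shift every letter 1 place forward in the alphabet (wrapping around).
On "rkxtjyomecmmmo" that produces "slyukzpnfdnnnp".

slyukzpnfdnnnp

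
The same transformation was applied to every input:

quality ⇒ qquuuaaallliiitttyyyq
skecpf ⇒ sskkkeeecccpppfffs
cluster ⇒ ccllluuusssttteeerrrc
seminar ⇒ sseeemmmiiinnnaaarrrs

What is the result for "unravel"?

uunnnrrraaavvveeelllu

The pattern: repeat every character 3 times, then move the first character to the end.
"unravel" → "uunnnrrraaavvveeelllu".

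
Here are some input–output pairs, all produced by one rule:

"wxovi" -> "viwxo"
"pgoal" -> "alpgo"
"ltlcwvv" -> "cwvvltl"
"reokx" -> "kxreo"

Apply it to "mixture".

turemix

In each case the input is transformed by: move the first 3 characters to the end (rotate left by 3).
Doing the same to "mixture": "turemix".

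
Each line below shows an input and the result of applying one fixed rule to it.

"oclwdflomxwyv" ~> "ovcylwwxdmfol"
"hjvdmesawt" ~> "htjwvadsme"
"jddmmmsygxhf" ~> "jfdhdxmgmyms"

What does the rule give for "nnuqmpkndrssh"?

nhnsusqrmdpnk

Each output is the input with this applied: take characters alternately from the front and the back (1st, last, 2nd, 2nd-last, ...).
So "nnuqmpkndrssh" becomes "nhnsusqrmdpnk".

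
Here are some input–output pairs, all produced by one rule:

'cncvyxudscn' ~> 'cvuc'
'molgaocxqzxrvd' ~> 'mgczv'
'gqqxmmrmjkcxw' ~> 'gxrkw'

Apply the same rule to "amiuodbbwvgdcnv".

Each output is the input with this applied: keep one character in every 3, starting at position 1 (positions 1st, 4th, 7th, ...).
Doing the same to "amiuodbbwvgdcnv": "aubvc".

aubvc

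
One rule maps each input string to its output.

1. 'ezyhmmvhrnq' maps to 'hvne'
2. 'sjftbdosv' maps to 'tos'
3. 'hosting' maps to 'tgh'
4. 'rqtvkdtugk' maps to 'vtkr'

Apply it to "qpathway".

Looking at the pairs, the operation is to keep one character in every 3, starting at position 1 (positions 1st, 4th, 7th, ...), then move the first character to the end.
For "qpathway" the result is "taq".

taq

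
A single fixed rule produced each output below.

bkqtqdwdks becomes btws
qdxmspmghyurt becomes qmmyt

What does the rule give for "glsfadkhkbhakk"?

gfkbk

The transformation: keep one character in every 3, starting at position 1 (positions 1st, 4th, 7th, ...).
On "glsfadkhkbhakk" that produces "gfkbk".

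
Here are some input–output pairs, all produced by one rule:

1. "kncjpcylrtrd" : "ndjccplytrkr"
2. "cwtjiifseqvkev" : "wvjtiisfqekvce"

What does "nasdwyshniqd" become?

addsywhsinnq

The rule is to swap the first and last characters, then swap each adjacent pair of characters (1↔2, 3↔4, ...).
Starting from "nasdwyshniqd": after the first operation, "dasdwyshniqn"; after the second, "addsywhsinnq".
(Check on "kncjpcylrtrd": → "dncjpcylrtrk" → "ndjccplytrkr" ✓)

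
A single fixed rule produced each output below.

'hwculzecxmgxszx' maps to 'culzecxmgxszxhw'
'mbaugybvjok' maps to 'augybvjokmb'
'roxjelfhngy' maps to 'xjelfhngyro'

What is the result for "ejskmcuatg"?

The rule is to move the first 2 characters to the end (rotate left by 2).
So "ejskmcuatg" becomes "skmcuatgej".

skmcuatgej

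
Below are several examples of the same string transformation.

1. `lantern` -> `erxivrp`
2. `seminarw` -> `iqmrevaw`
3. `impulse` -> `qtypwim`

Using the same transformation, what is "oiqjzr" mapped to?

Rule — shift every letter 4 places forward in the alphabet (wrapping around), then move the first character to the end.
"oiqjzr" → "mundvs".

mundvs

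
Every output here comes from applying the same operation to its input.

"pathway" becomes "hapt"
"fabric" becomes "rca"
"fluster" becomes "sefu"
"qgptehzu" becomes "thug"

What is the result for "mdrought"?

The rule is to move the first 3 characters to the end (rotate left by 3), then keep every other character starting from the first (positions 1st, 3rd, 5th, ...).
Applying both steps to "mdrought": "oughtmdr", then "ogtd".

ogtd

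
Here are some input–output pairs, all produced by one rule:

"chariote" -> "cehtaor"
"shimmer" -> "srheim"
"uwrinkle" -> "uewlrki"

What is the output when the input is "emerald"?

In each case the input is transformed by: take characters alternately from the front and the back (1st, last, 2nd, 2nd-last, ...), then delete the last character.
"emerald" → "edmlear" → "edmlea".

edmlea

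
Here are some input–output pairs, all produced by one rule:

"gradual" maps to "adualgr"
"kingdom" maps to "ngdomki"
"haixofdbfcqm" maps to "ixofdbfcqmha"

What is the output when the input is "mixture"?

xturemi

The pattern: move the first 2 characters to the end (rotate left by 2).
"mixture" → "xturemi".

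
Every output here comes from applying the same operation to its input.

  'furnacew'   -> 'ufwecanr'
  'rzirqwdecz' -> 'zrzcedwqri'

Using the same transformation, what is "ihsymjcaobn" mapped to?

hinboacjmys

The rule is to reverse the string, then move the last 2 characters to the front (rotate right by 2).
Doing the same to "ihsymjcaobn": "hinboacjmys".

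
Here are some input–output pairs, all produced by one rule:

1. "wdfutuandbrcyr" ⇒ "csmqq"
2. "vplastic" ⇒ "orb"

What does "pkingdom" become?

Rule — shift every letter 1 place backward in the alphabet (wrapping around), then keep one character in every 3, starting at position 2 (positions 2nd, 5th, 8th, ...).
For "pkingdom", step one produces "ojhmfcnl"; step two turns that into "jfl".

jfl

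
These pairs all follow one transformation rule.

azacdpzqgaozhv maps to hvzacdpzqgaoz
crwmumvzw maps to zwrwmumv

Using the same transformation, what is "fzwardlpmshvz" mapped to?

The transformation: delete the first character, then move the last 2 characters to the front (rotate right by 2).
Working it through for "fzwardlpmshvz": intermediate "zwardlpmshvz", final "vzzwardlpmsh".

vzzwardlpmsh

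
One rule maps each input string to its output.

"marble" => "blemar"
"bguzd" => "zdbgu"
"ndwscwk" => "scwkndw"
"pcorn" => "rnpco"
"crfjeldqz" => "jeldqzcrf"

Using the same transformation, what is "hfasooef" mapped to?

sooefhfa

The rule is to move the first 3 characters to the end (rotate left by 3).
On "hfasooef" that produces "sooefhfa".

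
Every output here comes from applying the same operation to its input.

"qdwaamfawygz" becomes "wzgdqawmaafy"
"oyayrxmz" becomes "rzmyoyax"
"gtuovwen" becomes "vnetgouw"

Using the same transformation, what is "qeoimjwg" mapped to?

The rule is to swap each adjacent pair of characters (1↔2, 3↔4, ...), then move the last 3 characters to the front (rotate right by 3).
"qeoimjwg" → "eqiojmgw" → "mgweqioj".
(Check on "oyayrxmz": → "yoyaxrzm" → "rzmyoyax" ✓)

mgweqioj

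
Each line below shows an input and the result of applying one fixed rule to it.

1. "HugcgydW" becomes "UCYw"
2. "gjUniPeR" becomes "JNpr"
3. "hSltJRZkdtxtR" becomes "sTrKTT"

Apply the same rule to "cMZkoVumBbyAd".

Each output is the input with this applied: keep every other character starting from the second (positions 2nd, 4th, 6th, ...), then flip the case of every letter.
Starting from "cMZkoVumBbyAd": after the first operation, "MkVmbA"; after the second, "mKvMBa".

mKvMBa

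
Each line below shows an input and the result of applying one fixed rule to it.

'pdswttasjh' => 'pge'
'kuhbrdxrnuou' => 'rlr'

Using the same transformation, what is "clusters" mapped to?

bop

The pattern: shift every letter 3 places backward in the alphabet (wrapping around), then keep only the last 3 characters.
Working it through for "clusters": intermediate "zirpqbop", final "bop".
(Check on "kuhbrdxrnuou": → "hreyoauokrlr" → "rlr" ✓)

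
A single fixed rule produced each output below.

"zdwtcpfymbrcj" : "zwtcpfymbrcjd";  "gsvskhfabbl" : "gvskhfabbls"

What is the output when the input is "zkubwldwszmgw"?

Looking at the pairs, the operation is to move the first character to the end, then swap the first and last characters.
For "zkubwldwszmgw", step one produces "kubwldwszmgwz"; step two turns that into "zubwldwszmgwk".
(Check on "gsvskhfabbl": → "svskhfabblg" → "gvskhfabbls" ✓)

zubwldwszmgwk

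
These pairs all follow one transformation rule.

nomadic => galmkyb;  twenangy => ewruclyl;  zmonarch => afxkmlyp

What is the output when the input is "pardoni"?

What's happening: shift every letter 2 places backward in the alphabet (wrapping around), then move the last 2 characters to the front (rotate right by 2).
Working it through for "pardoni": intermediate "nypbmlg", final "lgnypbm".

lgnypbm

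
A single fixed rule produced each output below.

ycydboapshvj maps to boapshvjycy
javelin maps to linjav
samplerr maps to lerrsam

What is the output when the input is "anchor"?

What's happening: move the first 3 characters to the end (rotate left by 3), then delete the first character.
Applying both steps to "anchor": "horanc", then "oranc".

oranc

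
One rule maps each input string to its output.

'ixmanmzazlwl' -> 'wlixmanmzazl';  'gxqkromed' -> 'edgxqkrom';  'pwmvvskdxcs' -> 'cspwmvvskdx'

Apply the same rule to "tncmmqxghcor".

The transformation: move the last 2 characters to the front (rotate right by 2).
So "tncmmqxghcor" becomes "ortncmmqxghc".

ortncmmqxghc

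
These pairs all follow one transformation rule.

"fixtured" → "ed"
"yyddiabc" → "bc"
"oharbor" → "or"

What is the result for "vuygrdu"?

Rule — keep only the last 2 characters.
"vuygrdu" → "du".

du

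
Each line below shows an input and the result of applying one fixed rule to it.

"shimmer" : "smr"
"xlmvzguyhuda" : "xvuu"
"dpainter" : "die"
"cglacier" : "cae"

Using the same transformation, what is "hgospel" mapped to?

Rule — keep one character in every 3, starting at position 1 (positions 1st, 4th, 7th, ...).
For "hgospel" the result is "hsl".

hsl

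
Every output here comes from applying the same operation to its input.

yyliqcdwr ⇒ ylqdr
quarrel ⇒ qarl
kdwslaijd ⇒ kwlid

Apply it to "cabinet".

The pattern: keep every other character starting from the first (positions 1st, 3rd, 5th, ...).
"cabinet" → "cbnt".

cbnt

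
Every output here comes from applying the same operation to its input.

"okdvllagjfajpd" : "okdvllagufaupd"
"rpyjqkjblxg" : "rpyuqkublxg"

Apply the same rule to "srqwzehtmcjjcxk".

Each output is the input with this applied: replace every "j" with "u".
Doing the same to "srqwzehtmcjjcxk": "srqwzehtmcuucxk".

srqwzehtmcuucxk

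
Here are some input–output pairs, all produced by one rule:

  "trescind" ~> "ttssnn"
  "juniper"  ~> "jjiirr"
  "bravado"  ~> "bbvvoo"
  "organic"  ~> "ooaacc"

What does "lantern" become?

What's happening: keep one character in every 3, starting at position 1 (positions 1st, 4th, 7th, ...), then double every character.
For "lantern", step one produces "ltn"; step two turns that into "llttnn".

llttnn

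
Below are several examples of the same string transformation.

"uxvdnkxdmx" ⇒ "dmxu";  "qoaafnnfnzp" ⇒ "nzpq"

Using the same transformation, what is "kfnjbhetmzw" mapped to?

In each case the input is transformed by: move the last 3 characters to the front (rotate right by 3), then keep only the first 4 characters.
"kfnjbhetmzw" → "mzwkfnjbhet" → "mzwk".

mzwk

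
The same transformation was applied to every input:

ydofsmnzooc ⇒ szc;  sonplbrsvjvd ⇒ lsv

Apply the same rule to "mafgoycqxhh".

The transformation: delete the first 3 characters, then keep one character in every 3, starting at position 2 (positions 2nd, 5th, 8th, ...).
On "mafgoycqxhh": the first step gives "goycqxhh", and the second then gives "oqh".
(Check on "sonplbrsvjvd": → "plbrsvjvd" → "lsv" ✓)

oqh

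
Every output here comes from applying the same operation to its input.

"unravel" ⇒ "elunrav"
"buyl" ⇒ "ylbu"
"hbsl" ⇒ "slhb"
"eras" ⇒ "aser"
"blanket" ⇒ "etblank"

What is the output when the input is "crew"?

What's happening: move the last 2 characters to the front (rotate right by 2).
So "crew" becomes "ewcr".

ewcr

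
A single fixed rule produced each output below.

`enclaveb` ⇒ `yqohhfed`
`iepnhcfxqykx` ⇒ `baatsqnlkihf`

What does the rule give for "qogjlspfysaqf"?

Looking at the pairs, the operation is to sort the characters into reverse alphabetical order, then shift every letter 3 places forward in the alphabet (wrapping around).
On "qogjlspfysaqf": the first step gives "yssqqpoljgffa", and the second then gives "bvvttsromjiid".

bvvttsromjiid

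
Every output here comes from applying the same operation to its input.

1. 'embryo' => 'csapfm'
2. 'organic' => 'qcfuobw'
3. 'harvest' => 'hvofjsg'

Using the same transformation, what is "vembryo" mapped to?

Looking at the pairs, the operation is to shift every letter 12 places backward in the alphabet (wrapping around), then move the last character to the front.
On "vembryo": the first step gives "jsapfmc", and the second then gives "cjsapfm".

cjsapfm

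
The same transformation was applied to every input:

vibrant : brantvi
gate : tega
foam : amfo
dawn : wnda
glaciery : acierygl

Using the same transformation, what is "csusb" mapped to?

In each case the input is transformed by: move the first 2 characters to the end (rotate left by 2).
On "csusb" that produces "usbcs".

usbcs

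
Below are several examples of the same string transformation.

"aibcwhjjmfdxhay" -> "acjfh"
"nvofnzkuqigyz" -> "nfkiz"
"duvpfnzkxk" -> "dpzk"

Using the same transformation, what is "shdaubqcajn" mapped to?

The pattern: keep one character in every 3, starting at position 1 (positions 1st, 4th, 7th, ...).
On "shdaubqcajn" that produces "saqj".

saqj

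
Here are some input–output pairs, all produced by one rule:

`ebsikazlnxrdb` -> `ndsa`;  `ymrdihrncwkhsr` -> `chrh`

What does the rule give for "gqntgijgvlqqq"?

vqni

In each case the input is transformed by: keep one character in every 3, starting at position 3 (positions 3rd, 6th, 9th, ...), then swap the front and back halves of the string.
For "gqntgijgvlqqq", step one produces "nivq"; step two turns that into "vqni".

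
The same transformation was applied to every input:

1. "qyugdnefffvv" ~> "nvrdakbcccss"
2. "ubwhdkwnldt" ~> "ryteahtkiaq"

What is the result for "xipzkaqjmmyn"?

ufmwhxngjjvk

The rule is to shift every letter 3 places backward in the alphabet (wrapping around).
So "xipzkaqjmmyn" becomes "ufmwhxngjjvk".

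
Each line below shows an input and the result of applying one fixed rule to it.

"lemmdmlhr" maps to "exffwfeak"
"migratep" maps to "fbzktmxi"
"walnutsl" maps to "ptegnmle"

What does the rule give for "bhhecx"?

uaaxvq

Rule — shift every letter 7 places backward in the alphabet (wrapping around).
"bhhecx" → "uaaxvq".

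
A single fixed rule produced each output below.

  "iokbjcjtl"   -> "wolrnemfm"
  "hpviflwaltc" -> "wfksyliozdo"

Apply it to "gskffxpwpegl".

jojvniiaszsh

Looking at the pairs, the operation is to shift every letter 3 places forward in the alphabet (wrapping around), then move the last 2 characters to the front (rotate right by 2).
For "gskffxpwpegl", step one produces "jvniiaszshjo"; step two turns that into "jojvniiaszsh".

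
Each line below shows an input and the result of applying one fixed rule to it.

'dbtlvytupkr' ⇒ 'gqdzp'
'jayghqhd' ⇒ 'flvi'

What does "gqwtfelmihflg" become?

vyjrmq

Each output is the input with this applied: shift every letter 5 places forward in the alphabet (wrapping around), then keep every other character starting from the second (positions 2nd, 4th, 6th, ...).
For "gqwtfelmihflg", step one produces "lvbykjqrnmkql"; step two turns that into "vyjrmq".
(Check on "dbtlvytupkr": → "igyqadyzupw" → "gqdzp" ✓)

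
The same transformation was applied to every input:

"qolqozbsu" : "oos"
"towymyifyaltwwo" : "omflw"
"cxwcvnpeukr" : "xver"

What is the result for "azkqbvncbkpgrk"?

In each case the input is transformed by: keep one character in every 3, starting at position 2 (positions 2nd, 5th, 8th, ...).
For "azkqbvncbkpgrk" the result is "zbcpk".

zbcpk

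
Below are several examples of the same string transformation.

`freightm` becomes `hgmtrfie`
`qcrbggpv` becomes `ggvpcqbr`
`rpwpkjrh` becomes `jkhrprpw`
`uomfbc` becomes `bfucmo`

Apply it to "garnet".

The pattern: swap the front and back halves of the string, then swap each adjacent pair of characters (1↔2, 3↔4, ...).
On "garnet": the first step gives "netgar", and the second then gives "engtra".

engtra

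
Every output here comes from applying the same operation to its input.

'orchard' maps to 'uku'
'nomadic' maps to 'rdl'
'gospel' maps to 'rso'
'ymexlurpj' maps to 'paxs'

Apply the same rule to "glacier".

The transformation: keep every other character starting from the second (positions 2nd, 4th, 6th, ...), then shift every letter 3 places forward in the alphabet (wrapping around).
Applying that to "glacier" gives "ofh".
(Check on "orchard": → "rhr" → "uku" ✓)

ofh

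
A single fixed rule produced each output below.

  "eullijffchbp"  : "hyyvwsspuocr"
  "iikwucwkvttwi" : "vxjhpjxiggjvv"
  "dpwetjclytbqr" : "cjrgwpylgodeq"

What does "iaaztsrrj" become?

nnmgfeewv

What's happening: shift every letter 13 places forward in the alphabet (wrapping around) — i.e. ROT13, then move the first character to the end.
On "iaaztsrrj": the first step gives "vnnmgfeew", and the second then gives "nnmgfeewv".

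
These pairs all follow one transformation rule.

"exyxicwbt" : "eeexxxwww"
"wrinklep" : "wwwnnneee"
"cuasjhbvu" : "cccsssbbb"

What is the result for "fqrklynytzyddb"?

fffkkknnnzzzddd

The pattern: keep one character in every 3, starting at position 1 (positions 1st, 4th, 7th, ...), then repeat every character 3 times.
"fqrklynytzyddb" → "fknzd" → "fffkkknnnzzzddd".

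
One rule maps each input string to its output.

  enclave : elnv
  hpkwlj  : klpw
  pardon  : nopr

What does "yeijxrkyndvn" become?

Looking at the pairs, the operation is to sort the characters into alphabetical order, then keep only the last 4 characters.
"yeijxrkyndvn" → "deijknnrvxyy" → "vxyy".

vxyy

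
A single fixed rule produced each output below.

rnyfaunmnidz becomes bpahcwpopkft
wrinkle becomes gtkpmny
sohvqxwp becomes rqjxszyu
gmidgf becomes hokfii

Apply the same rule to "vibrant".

vkdtcpx

Each output is the input with this applied: shift every letter 2 places forward in the alphabet (wrapping around), then swap the first and last characters.
On "vibrant" that produces "vkdtcpx".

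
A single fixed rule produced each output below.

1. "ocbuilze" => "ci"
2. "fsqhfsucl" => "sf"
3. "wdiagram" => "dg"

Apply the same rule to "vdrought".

Looking at the pairs, the operation is to keep one character in every 3, starting at position 2 (positions 2nd, 5th, 8th, ...), then delete the last character.
"vdrought" → "dut" → "du".

du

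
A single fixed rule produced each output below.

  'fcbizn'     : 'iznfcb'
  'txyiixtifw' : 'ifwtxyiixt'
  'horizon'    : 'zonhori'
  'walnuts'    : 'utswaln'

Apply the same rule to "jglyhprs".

In each case the input is transformed by: move the last 3 characters to the front (rotate right by 3).
"jglyhprs" → "prsjglyh".

prsjglyh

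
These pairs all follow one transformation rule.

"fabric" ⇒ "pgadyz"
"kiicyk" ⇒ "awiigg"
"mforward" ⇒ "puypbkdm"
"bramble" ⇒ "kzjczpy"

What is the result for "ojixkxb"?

vivzmhg

The rule is to move the first 3 characters to the end (rotate left by 3), then shift every letter 2 places backward in the alphabet (wrapping around).
Working it through for "ojixkxb": intermediate "xkxboji", final "vivzmhg".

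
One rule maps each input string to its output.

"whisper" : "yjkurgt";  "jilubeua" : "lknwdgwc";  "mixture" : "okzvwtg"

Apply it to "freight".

htgkijv

In each case the input is transformed by: shift every letter 2 places forward in the alphabet (wrapping around).
Doing the same to "freight": "htgkijv".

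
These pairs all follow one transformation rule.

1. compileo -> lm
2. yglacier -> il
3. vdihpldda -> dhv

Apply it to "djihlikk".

The pattern: reverse the string, then keep one character in every 3, starting at position 3 (positions 3rd, 6th, 9th, ...).
Applying both steps to "djihlikk": "kkilhijd", then "ii".

ii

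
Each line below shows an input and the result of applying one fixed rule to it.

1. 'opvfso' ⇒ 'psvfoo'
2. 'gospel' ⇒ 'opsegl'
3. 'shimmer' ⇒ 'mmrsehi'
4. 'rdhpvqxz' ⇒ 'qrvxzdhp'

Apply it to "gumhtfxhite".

The rule is to sort the characters into alphabetical order, then move the first 3 characters to the end (rotate left by 3).
So "gumhtfxhite" becomes "hhimttuxefg".

hhimttuxefg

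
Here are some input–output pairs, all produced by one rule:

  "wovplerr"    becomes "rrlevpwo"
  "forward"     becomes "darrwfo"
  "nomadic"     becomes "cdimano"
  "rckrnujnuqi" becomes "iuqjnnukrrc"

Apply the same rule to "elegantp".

Looking at the pairs, the operation is to swap each adjacent pair of characters (1↔2, 3↔4, ...), then reverse the string.
"elegantp" → "legenapt" → "tpanegel".

tpanegel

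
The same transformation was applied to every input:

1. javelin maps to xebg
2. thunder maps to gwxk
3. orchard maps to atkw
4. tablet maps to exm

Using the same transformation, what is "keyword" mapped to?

In each case the input is transformed by: shift every letter 7 places backward in the alphabet (wrapping around), then delete the first 3 characters.
Starting from "keyword": after the first operation, "dxrphkw"; after the second, "phkw".

phkw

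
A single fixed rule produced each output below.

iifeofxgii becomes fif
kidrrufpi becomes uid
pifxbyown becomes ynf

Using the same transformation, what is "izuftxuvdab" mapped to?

xdu

Rule — keep one character in every 3, starting at position 3 (positions 3rd, 6th, 9th, ...), then move the first character to the end.
Starting from "izuftxuvdab": after the first operation, "uxd"; after the second, "xdu".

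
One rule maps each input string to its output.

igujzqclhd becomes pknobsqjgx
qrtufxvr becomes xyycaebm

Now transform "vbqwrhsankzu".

The pattern: shift every letter 7 places forward in the alphabet (wrapping around), then take characters alternately from the front and the back (1st, last, 2nd, 2nd-last, ...).
Applying that to "vbqwrhsankzu" gives "cbigxrduyhoz".

cbigxrduyhoz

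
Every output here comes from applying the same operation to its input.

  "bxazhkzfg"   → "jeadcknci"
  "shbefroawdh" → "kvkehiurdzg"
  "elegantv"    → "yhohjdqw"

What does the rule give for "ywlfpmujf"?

ibzoispxm

What's happening: shift every letter 3 places forward in the alphabet (wrapping around), then move the last character to the front.
On "ywlfpmujf": the first step gives "bzoispxmi", and the second then gives "ibzoispxm".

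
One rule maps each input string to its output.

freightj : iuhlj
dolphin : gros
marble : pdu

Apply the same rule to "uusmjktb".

xxvpm

Each output is the input with this applied: delete the last 3 characters, then shift every letter 3 places forward in the alphabet (wrapping around).
On "uusmjktb": the first step gives "uusmj", and the second then gives "xxvpm".
(Check on "dolphin": → "dolp" → "gros" ✓)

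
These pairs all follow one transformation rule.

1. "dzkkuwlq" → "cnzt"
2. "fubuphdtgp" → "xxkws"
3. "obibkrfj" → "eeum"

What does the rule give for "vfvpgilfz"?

isli

Each output is the input with this applied: shift every letter 3 places forward in the alphabet (wrapping around), then keep every other character starting from the second (positions 2nd, 4th, 6th, ...).
On "vfvpgilfz": the first step gives "yiysjloic", and the second then gives "isli".
(Check on "fubuphdtgp": → "ixexskgwjs" → "xxkws" ✓)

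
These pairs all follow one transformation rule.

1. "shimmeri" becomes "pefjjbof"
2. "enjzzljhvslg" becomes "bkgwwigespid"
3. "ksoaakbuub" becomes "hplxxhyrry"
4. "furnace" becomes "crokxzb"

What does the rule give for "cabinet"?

zxyfkbq

The rule is to shift every letter 3 places backward in the alphabet (wrapping around).
So "cabinet" becomes "zxyfkbq".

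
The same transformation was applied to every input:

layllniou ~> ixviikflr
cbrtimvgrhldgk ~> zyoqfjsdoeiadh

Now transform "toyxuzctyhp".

The transformation: shift every letter 3 places backward in the alphabet (wrapping around).
On "toyxuzctyhp" that produces "qlvurwzqvem".

qlvurwzqvem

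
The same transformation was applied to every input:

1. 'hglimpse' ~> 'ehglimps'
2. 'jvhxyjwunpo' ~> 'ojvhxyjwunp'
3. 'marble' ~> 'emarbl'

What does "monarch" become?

hmonarc

Each output is the input with this applied: move the last character to the front.
Applying that to "monarch" gives "hmonarc".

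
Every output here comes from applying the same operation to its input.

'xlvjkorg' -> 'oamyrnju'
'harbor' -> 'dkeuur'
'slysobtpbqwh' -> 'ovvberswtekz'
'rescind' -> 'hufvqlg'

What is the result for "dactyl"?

dgwfob

The transformation: shift every letter 3 places forward in the alphabet (wrapping around), then swap each adjacent pair of characters (1↔2, 3↔4, ...).
On "dactyl" that produces "dgwfob".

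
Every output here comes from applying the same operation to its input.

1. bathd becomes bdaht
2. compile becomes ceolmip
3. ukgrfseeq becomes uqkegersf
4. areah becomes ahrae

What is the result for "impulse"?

iemsplu

The pattern: take characters alternately from the front and the back (1st, last, 2nd, 2nd-last, ...).
For "impulse" the result is "iemsplu".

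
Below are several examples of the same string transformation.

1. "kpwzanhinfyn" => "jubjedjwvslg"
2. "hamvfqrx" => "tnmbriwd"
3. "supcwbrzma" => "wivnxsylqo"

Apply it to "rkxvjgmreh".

Each output is the input with this applied: shift every letter 4 places backward in the alphabet (wrapping around), then reverse the string.
Working it through for "rkxvjgmreh": intermediate "ngtrfcinad", final "danicfrtgn".

danicfrtgn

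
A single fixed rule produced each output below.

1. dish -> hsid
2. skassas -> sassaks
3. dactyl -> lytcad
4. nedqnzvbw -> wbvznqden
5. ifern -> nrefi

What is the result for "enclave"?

evalcne

Rule — reverse the string.
On "enclave" that produces "evalcne".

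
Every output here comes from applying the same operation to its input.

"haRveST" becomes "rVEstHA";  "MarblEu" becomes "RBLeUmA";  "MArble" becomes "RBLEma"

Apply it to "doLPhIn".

lpHiNDO

Each output is the input with this applied: flip the case of every letter, then move the first 2 characters to the end (rotate left by 2).
For "doLPhIn", step one produces "DOlpHiN"; step two turns that into "lpHiNDO".
(Check on "MArble": → "maRBLE" → "RBLEma" ✓)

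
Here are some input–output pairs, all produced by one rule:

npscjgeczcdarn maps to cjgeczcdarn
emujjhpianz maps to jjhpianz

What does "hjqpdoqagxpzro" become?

The rule is to delete the first 3 characters.
Doing the same to "hjqpdoqagxpzro": "pdoqagxpzro".

pdoqagxpzro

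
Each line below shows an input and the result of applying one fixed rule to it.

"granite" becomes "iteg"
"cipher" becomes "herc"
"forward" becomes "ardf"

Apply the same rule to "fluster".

What's happening: move the last 3 characters to the front (rotate right by 3), then keep only the first 4 characters.
For "fluster", step one produces "terflus"; step two turns that into "terf".

terf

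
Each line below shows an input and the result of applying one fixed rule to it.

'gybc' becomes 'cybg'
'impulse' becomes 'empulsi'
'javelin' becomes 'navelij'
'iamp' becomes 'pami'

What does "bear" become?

reab

The pattern: swap the first and last characters.
So "bear" becomes "reab".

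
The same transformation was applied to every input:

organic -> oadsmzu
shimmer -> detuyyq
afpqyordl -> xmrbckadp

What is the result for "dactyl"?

What's happening: shift every letter 12 places forward in the alphabet (wrapping around), then move the last character to the front.
"dactyl" → "pmofkx" → "xpmofk".

xpmofk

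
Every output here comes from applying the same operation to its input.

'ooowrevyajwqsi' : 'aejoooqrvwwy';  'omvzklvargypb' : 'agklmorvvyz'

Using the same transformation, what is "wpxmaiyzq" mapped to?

Looking at the pairs, the operation is to delete the last 2 characters, then sort the characters into alphabetical order.
Starting from "wpxmaiyzq": after the first operation, "wpxmaiy"; after the second, "aimpwxy".

aimpwxy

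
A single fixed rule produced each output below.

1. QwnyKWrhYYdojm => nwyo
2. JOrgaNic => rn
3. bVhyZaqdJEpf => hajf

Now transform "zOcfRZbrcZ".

What's happening: keep one character in every 3, starting at position 3 (positions 3rd, 6th, 9th, ...), then convert every letter to lowercase.
Working it through for "zOcfRZbrcZ": intermediate "cZc", final "czc".

czc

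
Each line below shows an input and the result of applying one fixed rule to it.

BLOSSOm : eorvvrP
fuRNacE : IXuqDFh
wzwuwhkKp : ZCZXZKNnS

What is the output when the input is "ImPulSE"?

What's happening: flip the case of every letter, then shift every letter 3 places forward in the alphabet (wrapping around).
On "ImPulSE": the first step gives "iMpULse", and the second then gives "lPsXOvh".

lPsXOvh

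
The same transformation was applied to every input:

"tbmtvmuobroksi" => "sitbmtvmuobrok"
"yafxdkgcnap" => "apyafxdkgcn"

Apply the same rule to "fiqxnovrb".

rbfiqxnov

Looking at the pairs, the operation is to move the last 2 characters to the front (rotate right by 2).
On "fiqxnovrb" that produces "rbfiqxnov".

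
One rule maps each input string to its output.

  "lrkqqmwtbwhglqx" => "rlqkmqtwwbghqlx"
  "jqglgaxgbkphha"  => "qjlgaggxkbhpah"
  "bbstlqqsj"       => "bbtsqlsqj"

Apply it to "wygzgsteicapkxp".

ywzgsgetcipaxkp

The rule is to swap each adjacent pair of characters (1↔2, 3↔4, ...).
"wygzgsteicapkxp" → "ywzgsgetcipaxkp".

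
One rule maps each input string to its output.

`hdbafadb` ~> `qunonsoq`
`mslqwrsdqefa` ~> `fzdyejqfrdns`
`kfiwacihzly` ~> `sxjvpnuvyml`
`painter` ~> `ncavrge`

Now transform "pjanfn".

Rule — shift every letter 13 places forward in the alphabet (wrapping around) — i.e. ROT13, then swap each adjacent pair of characters (1↔2, 3↔4, ...).
On "pjanfn": the first step gives "cwnasa", and the second then gives "wcanas".

wcanas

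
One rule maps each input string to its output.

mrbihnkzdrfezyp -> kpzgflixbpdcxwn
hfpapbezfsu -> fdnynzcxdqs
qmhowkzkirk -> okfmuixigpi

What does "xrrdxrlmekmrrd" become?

vppbvpjkcikppb

What's happening: shift every letter 2 places backward in the alphabet (wrapping around).
So "xrrdxrlmekmrrd" becomes "vppbvpjkcikppb".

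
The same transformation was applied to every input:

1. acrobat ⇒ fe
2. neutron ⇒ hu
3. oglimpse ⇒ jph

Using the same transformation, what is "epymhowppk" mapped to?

sks

The transformation: keep one character in every 3, starting at position 2 (positions 2nd, 5th, 8th, ...), then shift every letter 3 places forward in the alphabet (wrapping around).
Doing the same to "epymhowppk": "sks".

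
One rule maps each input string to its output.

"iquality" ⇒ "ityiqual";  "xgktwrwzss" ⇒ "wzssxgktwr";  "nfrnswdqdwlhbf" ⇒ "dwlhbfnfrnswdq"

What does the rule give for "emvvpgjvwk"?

jvwkemvvpg

The transformation: move the first character to the end, then swap the front and back halves of the string.
On "emvvpgjvwk": the first step gives "mvvpgjvwke", and the second then gives "jvwkemvvpg".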